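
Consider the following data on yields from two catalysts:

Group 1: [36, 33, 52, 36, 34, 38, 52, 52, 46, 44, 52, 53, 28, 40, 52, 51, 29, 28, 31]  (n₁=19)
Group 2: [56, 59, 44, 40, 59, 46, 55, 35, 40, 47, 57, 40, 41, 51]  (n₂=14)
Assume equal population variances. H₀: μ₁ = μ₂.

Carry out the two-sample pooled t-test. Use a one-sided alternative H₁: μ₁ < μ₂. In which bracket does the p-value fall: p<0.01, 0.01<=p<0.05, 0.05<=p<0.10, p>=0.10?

p-value bracket: 0.01<=p<0.05

x̄₁=41.421, s₁=9.530, n₁=19
x̄₂=47.857, s₂=8.207, n₂=14
s_p² = [18·9.530² + 13·8.207²]/31 = 80.9789
SE = √(s_p²·(1/19+1/14)) = 3.1696
t = (41.421−47.857)/3.1696 = -2.0306
df = 31
p-value (one-sided, H₁ less) = 0.02548
→ bracket: 0.01<=p<0.05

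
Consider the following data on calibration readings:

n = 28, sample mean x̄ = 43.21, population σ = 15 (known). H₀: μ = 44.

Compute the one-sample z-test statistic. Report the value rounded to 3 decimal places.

SE = σ/√n = 15/√28 = 2.8347
z = (x̄−μ₀)/SE = (43.21−44)/2.8347 = -0.2787

test statistic = -0.279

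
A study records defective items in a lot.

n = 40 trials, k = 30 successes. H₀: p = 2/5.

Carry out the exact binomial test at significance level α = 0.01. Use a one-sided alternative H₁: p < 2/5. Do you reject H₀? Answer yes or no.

Exact binomial: n=40, k=30, p₀=2/5=0.4000
P(X≤30) from Σ C(n,i)·p₀^i·(1−p₀)^(n−i)
p-value (one-sided, H₁ less) = 1.00000
At α=0.01: p ≥ α → fail to reject H₀

reject H₀: no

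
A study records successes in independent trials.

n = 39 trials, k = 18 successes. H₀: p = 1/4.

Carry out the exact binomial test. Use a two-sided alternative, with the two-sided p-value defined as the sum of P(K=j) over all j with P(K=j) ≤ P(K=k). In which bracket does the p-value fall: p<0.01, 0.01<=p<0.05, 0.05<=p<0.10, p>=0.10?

p-value bracket: p<0.01

Exact binomial: n=39, k=18, p₀=1/4=0.2500
P(X=j) = C(n,j)·p₀^j·(1−p₀)^(n−j); p = Σ P(X=j) over j with P(X=j) ≤ P(X=18)
p-value (two-sided) = 0.00462
→ bracket: p<0.01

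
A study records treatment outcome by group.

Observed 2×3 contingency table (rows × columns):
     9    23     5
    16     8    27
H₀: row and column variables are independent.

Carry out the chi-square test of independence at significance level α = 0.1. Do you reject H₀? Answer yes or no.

reject H₀: yes

Row totals [37, 51], col totals [25, 31, 32], n=88
χ² = (9−10.51)²/10.51 + (23−13.03)²/13.03 + (5−13.45)²/13.45 + (16−14.49)²/14.49 + (8−17.97)²/17.97 + (27−18.55)²/18.55 = 22.6901
df = 2
p-value (upper-tail) = 0.00001
At α=0.1: p < α → reject H₀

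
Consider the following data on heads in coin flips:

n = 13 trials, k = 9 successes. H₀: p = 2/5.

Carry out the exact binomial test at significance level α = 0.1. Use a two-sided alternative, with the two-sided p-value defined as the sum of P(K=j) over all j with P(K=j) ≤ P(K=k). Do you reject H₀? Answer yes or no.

reject H₀: yes

Exact binomial: n=13, k=9, p₀=2/5=0.4000
P(X=j) = C(n,j)·p₀^j·(1−p₀)^(n−j); p = Σ P(X=j) over j with P(X=j) ≤ P(X=9)
p-value (two-sided) = 0.04471
At α=0.1: p < α → reject H₀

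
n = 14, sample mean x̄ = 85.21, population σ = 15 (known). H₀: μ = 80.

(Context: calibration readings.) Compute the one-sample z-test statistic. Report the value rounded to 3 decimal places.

SE = σ/√n = 15/√14 = 4.0089
z = (x̄−μ₀)/SE = (85.21−80)/4.0089 = 1.2996

test statistic = 1.300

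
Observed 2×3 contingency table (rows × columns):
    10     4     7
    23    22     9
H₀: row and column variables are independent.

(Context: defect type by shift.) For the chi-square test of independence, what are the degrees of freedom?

degrees of freedom = 2

df = (r−1)(c−1) = (2−1)·(3−1) = 2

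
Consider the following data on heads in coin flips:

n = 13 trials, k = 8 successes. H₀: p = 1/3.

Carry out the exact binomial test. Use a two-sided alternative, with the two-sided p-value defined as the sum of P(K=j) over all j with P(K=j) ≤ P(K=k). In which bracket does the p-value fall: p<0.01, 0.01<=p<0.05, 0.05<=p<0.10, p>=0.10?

p-value bracket: 0.01<=p<0.05

Exact binomial: n=13, k=8, p₀=1/3=0.3333
P(X=j) = C(n,j)·p₀^j·(1−p₀)^(n−j); p = Σ P(X=j) over j with P(X=j) ≤ P(X=8)
p-value (two-sided) = 0.03979
→ bracket: 0.01<=p<0.05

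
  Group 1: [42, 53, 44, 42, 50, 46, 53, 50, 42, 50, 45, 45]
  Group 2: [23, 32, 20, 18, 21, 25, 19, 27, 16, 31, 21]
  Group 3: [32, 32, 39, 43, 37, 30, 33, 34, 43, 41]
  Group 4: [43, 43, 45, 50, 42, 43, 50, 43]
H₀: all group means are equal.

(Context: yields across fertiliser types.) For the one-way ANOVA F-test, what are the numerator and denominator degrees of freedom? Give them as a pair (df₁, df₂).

degrees of freedom = [3, 37]

k = 4 groups, N = 41 total
df = (k−1, N−k) = (4−1, 41−4) = (3, 37)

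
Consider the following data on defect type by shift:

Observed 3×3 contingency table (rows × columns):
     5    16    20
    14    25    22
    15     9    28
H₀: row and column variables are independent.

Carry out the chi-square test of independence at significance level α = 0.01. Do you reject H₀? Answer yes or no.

reject H₀: no

Row totals [41, 61, 52], col totals [34, 50, 70], n=154
χ² = (5−9.05)²/9.05 + (16−13.31)²/13.31 + (20−18.64)²/18.64 + (14−13.47)²/13.47 + (25−19.81)²/19.81 + (22−27.73)²/27.73 + (15−11.48)²/11.48 + (9−16.88)²/16.88 + (28−23.64)²/23.64 = 10.5884
df = 4
p-value (upper-tail) = 0.03160
At α=0.01: p ≥ α → fail to reject H₀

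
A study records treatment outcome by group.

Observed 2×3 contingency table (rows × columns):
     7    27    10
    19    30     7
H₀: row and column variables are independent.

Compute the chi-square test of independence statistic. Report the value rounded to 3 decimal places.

test statistic = 4.856

Row totals [44, 56], col totals [26, 57, 17], n=100
χ² = (7−11.44)²/11.44 + (27−25.08)²/25.08 + (10−7.48)²/7.48 + (19−14.56)²/14.56 + (30−31.92)²/31.92 + (7−9.52)²/9.52 = 4.8557
df = 2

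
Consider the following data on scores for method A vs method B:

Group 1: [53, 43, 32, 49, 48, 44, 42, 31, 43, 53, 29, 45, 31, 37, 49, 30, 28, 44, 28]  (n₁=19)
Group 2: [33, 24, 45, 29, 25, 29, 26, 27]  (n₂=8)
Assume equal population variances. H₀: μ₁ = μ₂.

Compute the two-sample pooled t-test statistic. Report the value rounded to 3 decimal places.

x̄₁=39.947, s₁=8.778, n₁=19
x̄₂=29.750, s₂=6.777, n₂=8
s_p² = [18·8.778² + 7·6.777²]/25 = 68.3379
SE = √(s_p²·(1/19+1/8)) = 3.4841
t = (39.947−29.750)/3.4841 = 2.9268
df = 25

test statistic = 2.927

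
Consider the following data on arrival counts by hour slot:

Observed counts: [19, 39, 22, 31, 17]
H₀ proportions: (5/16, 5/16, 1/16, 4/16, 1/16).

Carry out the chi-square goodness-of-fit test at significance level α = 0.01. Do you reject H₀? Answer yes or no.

n = 128; E_i = n·p_i = [40.00, 40.00, 8.00, 32.00, 8.00]
χ² = (19−40.00)²/40.00 + (39−40.00)²/40.00 + (22−8.00)²/8.00 + (31−32.00)²/32.00 + (17−8.00)²/8.00 = 45.7062
df = 4
p-value (upper-tail) = 0.00000
At α=0.01: p < α → reject H₀

reject H₀: yes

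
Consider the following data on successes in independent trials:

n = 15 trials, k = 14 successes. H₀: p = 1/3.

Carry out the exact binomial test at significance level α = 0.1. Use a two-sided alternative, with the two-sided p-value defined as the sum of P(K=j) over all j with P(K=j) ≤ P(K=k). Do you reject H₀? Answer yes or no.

Exact binomial: n=15, k=14, p₀=1/3=0.3333
P(X=j) = C(n,j)·p₀^j·(1−p₀)^(n−j); p = Σ P(X=j) over j with P(X=j) ≤ P(X=14)
p-value (two-sided) = 0.00000
At α=0.1: p < α → reject H₀

reject H₀: yes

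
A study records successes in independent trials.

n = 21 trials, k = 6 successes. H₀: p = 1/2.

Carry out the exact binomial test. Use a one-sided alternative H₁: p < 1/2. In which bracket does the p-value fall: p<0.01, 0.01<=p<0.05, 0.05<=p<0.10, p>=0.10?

p-value bracket: 0.01<=p<0.05

Exact binomial: n=21, k=6, p₀=1/2=0.5000
P(X≤6) from Σ C(n,i)·p₀^i·(1−p₀)^(n−i)
p-value (one-sided, H₁ less) = 0.03918
→ bracket: 0.01<=p<0.05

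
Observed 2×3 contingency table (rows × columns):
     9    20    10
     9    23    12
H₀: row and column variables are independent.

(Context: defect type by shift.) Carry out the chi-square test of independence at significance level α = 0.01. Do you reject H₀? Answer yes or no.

reject H₀: no

Row totals [39, 44], col totals [18, 43, 22], n=83
χ² = (9−8.46)²/8.46 + (20−20.20)²/20.20 + (10−10.34)²/10.34 + (9−9.54)²/9.54 + (23−22.80)²/22.80 + (12−11.66)²/11.66 = 0.0902
df = 2
p-value (upper-tail) = 0.95588
At α=0.01: p ≥ α → fail to reject H₀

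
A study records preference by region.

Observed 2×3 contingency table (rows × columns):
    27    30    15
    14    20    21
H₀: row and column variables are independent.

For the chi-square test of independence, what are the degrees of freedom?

df = (r−1)(c−1) = (2−1)·(3−1) = 2

degrees of freedom = 2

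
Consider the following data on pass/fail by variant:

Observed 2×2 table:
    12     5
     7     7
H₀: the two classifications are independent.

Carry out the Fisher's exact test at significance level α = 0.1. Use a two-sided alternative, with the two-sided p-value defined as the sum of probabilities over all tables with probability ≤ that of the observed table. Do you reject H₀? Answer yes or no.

reject H₀: no

Margins: r₁=17, r₂=14, c₁=19, c₂=12, n=31
p_obs = C(17,12)·C(14,7)/C(31,19); sum pmf over tables with pmf ≤ p_obs
p-value (two-sided) = 0.28831
At α=0.1: p ≥ α → fail to reject H₀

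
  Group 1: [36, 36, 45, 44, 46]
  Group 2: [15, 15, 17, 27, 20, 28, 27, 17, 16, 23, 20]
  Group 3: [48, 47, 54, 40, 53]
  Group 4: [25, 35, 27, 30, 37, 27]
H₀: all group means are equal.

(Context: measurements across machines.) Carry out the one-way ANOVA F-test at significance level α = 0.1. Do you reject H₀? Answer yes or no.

reject H₀: yes

Group means [41.40, 20.45, 48.40, 30.17], grand mean 31.667
SSB = Σnᵢ(x̄ᵢ−x̄)² = 3270.039; SSW = ΣΣ(x−x̄ᵢ)² = 593.961
MSB = 3270.039/3 = 1090.0131; MSW = 593.961/23 = 25.8244
F = MSB/MSW = 42.2087
df = (3, 23)
p-value (upper-tail) = 0.00000
At α=0.1: p < α → reject H₀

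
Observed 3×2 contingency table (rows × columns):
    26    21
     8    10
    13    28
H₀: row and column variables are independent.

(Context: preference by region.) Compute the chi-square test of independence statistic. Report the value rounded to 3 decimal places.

Row totals [47, 18, 41], col totals [47, 59], n=106
χ² = (26−20.84)²/20.84 + (21−26.16)²/26.16 + (8−7.98)²/7.98 + (10−10.02)²/10.02 + (13−18.18)²/18.18 + (28−22.82)²/22.82 = 4.9469
df = 2

test statistic = 4.947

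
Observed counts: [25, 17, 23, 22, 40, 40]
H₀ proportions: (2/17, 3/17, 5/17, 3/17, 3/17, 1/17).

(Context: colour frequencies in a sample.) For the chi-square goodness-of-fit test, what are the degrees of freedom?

df = k − 1 = 6 − 1 = 5

degrees of freedom = 5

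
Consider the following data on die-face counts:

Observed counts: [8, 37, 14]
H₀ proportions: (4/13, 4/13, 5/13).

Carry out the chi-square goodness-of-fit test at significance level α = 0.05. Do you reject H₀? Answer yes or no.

n = 59; E_i = n·p_i = [18.15, 18.15, 22.69]
χ² = (8−18.15)²/18.15 + (37−18.15)²/18.15 + (14−22.69)²/22.69 = 28.5737
df = 2
p-value (upper-tail) = 0.00000
At α=0.05: p < α → reject H₀

reject H₀: yes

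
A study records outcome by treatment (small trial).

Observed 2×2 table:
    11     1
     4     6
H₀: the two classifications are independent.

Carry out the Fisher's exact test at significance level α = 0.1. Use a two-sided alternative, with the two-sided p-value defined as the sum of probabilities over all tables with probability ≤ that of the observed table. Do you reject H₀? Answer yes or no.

Margins: r₁=12, r₂=10, c₁=15, c₂=7, n=22
p_obs = C(12,11)·C(10,4)/C(22,15); sum pmf over tables with pmf ≤ p_obs
p-value (two-sided) = 0.02012
At α=0.1: p < α → reject H₀

reject H₀: yes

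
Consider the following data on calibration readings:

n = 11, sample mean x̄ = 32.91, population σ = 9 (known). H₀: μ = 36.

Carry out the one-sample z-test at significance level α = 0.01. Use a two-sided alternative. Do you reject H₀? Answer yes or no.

reject H₀: no

SE = σ/√n = 9/√11 = 2.7136
z = (x̄−μ₀)/SE = (32.91−36)/2.7136 = -1.1387
p-value (two-sided) = 0.25483
At α=0.01: p ≥ α → fail to reject H₀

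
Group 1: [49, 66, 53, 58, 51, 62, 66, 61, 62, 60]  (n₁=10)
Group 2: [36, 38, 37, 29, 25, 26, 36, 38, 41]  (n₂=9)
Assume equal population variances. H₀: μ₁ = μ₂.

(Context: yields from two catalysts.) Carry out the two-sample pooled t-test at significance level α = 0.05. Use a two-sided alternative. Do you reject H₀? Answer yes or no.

x̄₁=58.800, s₁=5.978, n₁=10
x̄₂=34.000, s₂=5.788, n₂=9
s_p² = [9·5.978² + 8·5.788²]/17 = 34.6824
SE = √(s_p²·(1/10+1/9)) = 2.7059
t = (58.800−34.000)/2.7059 = 9.1652
df = 17
p-value (two-sided) = 0.00000
At α=0.05: p < α → reject H₀

reject H₀: yes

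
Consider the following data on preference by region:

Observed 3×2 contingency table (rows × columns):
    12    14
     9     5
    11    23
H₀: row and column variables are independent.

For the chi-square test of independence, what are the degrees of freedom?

df = (r−1)(c−1) = (3−1)·(2−1) = 2

degrees of freedom = 2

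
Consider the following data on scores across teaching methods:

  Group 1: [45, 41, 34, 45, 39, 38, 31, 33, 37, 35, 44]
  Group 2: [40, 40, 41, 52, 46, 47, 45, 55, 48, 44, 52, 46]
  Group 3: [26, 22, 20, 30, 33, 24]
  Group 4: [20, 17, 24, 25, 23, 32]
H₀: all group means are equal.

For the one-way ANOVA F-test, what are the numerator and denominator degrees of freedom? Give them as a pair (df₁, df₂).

k = 4 groups, N = 35 total
df = (k−1, N−k) = (4−1, 35−4) = (3, 31)

degrees of freedom = [3, 31]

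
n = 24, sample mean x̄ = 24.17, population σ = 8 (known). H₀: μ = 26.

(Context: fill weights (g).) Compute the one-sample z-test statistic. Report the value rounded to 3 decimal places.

SE = σ/√n = 8/√24 = 1.6330
z = (x̄−μ₀)/SE = (24.17−26)/1.6330 = -1.1206

test statistic = -1.121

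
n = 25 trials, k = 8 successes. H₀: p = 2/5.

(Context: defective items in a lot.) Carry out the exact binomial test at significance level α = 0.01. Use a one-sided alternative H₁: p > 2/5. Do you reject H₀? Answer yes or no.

reject H₀: no

Exact binomial: n=25, k=8, p₀=2/5=0.4000
P(X≥8) from Σ C(n,i)·p₀^i·(1−p₀)^(n−i)
p-value (one-sided, H₁ greater) = 0.84645
At α=0.01: p ≥ α → fail to reject H₀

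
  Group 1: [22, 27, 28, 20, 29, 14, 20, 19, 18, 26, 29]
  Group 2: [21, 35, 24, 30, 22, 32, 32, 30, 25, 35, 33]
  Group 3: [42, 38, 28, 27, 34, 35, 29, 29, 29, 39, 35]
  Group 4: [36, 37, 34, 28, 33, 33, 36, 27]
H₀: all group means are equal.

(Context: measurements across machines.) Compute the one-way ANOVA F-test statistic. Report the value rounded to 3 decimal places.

test statistic = 10.162

Group means [22.91, 29.00, 33.18, 33.00], grand mean 29.268
SSB = Σnᵢ(x̄ᵢ−x̄)² = 725.503; SSW = ΣΣ(x−x̄ᵢ)² = 880.545
MSB = 725.503/3 = 241.8344; MSW = 880.545/37 = 23.7985
F = MSB/MSW = 10.1617
df = (3, 37)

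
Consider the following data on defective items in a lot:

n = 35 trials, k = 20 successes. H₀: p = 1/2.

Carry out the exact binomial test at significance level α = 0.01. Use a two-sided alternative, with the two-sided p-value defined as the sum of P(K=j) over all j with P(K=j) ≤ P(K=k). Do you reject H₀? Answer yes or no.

Exact binomial: n=35, k=20, p₀=1/2=0.5000
P(X=j) = C(n,j)·p₀^j·(1−p₀)^(n−j); p = Σ P(X=j) over j with P(X=j) ≤ P(X=20)
p-value (two-sided) = 0.49956
At α=0.01: p ≥ α → fail to reject H₀

reject H₀: no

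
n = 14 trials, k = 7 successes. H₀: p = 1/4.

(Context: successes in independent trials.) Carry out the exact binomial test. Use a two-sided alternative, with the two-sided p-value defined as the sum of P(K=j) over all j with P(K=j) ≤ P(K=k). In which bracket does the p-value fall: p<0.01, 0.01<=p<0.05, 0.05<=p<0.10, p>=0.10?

Exact binomial: n=14, k=7, p₀=1/4=0.2500
P(X=j) = C(n,j)·p₀^j·(1−p₀)^(n−j); p = Σ P(X=j) over j with P(X=j) ≤ P(X=7)
p-value (two-sided) = 0.05609
→ bracket: 0.05<=p<0.10

p-value bracket: 0.05<=p<0.10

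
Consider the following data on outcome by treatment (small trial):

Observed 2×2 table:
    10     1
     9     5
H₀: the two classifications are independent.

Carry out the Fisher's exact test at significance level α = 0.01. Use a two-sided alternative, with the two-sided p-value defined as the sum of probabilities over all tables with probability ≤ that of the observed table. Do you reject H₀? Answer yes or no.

Margins: r₁=11, r₂=14, c₁=19, c₂=6, n=25
p_obs = C(11,10)·C(14,9)/C(25,19); sum pmf over tables with pmf ≤ p_obs
p-value (two-sided) = 0.18043
At α=0.01: p ≥ α → fail to reject H₀

reject H₀: no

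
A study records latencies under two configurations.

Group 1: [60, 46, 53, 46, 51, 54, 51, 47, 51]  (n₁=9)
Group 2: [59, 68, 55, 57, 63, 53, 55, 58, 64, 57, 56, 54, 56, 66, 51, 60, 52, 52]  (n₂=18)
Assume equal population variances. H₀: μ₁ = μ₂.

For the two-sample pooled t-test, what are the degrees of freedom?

df = n₁ + n₂ − 2 = 9 + 18 − 2 = 25

degrees of freedom = 25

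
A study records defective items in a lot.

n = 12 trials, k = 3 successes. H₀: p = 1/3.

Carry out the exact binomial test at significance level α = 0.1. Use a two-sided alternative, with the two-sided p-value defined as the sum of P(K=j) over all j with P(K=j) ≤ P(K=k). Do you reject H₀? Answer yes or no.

Exact binomial: n=12, k=3, p₀=1/3=0.3333
P(X=j) = C(n,j)·p₀^j·(1−p₀)^(n−j); p = Σ P(X=j) over j with P(X=j) ≤ P(X=3)
p-value (two-sided) = 0.76155
At α=0.1: p ≥ α → fail to reject H₀

reject H₀: no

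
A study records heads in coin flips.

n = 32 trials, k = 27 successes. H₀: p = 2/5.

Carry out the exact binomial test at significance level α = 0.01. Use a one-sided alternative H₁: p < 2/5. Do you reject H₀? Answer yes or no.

Exact binomial: n=32, k=27, p₀=2/5=0.4000
P(X≤27) from Σ C(n,i)·p₀^i·(1−p₀)^(n−i)
p-value (one-sided, H₁ less) = 1.00000
At α=0.01: p ≥ α → fail to reject H₀

reject H₀: no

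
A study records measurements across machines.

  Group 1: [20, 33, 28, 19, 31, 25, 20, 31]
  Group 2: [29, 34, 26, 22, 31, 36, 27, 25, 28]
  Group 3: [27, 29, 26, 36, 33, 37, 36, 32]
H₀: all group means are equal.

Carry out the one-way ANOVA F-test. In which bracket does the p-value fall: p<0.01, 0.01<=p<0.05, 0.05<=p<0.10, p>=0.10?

p-value bracket: 0.05<=p<0.10

Group means [25.88, 28.67, 32.00], grand mean 28.840
SSB = Σnᵢ(x̄ᵢ−x̄)² = 150.485; SSW = ΣΣ(x−x̄ᵢ)² = 508.875
MSB = 150.485/2 = 75.2425; MSW = 508.875/22 = 23.1307
F = MSB/MSW = 3.2529
df = (2, 22)
p-value (upper-tail) = 0.05786
→ bracket: 0.05<=p<0.10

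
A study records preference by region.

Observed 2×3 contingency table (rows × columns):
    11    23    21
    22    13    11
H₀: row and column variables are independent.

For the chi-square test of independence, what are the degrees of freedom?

degrees of freedom = 2

df = (r−1)(c−1) = (2−1)·(3−1) = 2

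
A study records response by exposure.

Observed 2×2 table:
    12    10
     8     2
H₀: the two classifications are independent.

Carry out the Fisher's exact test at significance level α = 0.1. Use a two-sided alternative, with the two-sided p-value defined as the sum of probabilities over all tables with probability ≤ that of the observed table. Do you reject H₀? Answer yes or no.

Margins: r₁=22, r₂=10, c₁=20, c₂=12, n=32
p_obs = C(22,12)·C(10,8)/C(32,20); sum pmf over tables with pmf ≤ p_obs
p-value (two-sided) = 0.24790
At α=0.1: p ≥ α → fail to reject H₀

reject H₀: no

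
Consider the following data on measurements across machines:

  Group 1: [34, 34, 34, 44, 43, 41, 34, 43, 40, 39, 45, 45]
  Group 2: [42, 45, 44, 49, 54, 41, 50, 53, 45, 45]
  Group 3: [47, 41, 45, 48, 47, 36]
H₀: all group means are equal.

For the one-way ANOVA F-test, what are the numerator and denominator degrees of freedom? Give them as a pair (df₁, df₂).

degrees of freedom = [2, 25]

k = 3 groups, N = 28 total
df = (k−1, N−k) = (3−1, 28−3) = (2, 25)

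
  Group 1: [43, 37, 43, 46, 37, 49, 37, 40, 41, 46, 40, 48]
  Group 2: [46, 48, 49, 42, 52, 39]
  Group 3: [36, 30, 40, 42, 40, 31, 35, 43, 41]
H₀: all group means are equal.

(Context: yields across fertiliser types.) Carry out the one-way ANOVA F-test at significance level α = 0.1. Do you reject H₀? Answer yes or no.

reject H₀: yes

Group means [42.25, 46.00, 37.56], grand mean 41.519
SSB = Σnᵢ(x̄ᵢ−x̄)² = 268.269; SSW = ΣΣ(x−x̄ᵢ)² = 498.472
MSB = 268.269/2 = 134.1343; MSW = 498.472/24 = 20.7697
F = MSB/MSW = 6.4582
df = (2, 24)
p-value (upper-tail) = 0.00570
At α=0.1: p < α → reject H₀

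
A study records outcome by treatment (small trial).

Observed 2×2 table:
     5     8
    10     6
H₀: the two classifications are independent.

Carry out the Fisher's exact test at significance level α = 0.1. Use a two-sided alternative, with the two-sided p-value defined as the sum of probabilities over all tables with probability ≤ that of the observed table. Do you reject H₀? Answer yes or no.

Margins: r₁=13, r₂=16, c₁=15, c₂=14, n=29
p_obs = C(13,5)·C(16,10)/C(29,15); sum pmf over tables with pmf ≤ p_obs
p-value (two-sided) = 0.27230
At α=0.1: p ≥ α → fail to reject H₀

reject H₀: no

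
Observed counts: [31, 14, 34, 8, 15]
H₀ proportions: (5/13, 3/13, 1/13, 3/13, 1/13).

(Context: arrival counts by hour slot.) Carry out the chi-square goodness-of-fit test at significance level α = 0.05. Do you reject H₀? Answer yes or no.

reject H₀: yes

n = 102; E_i = n·p_i = [39.23, 23.54, 7.85, 23.54, 7.85]
χ² = (31−39.23)²/39.23 + (14−23.54)²/23.54 + (34−7.85)²/7.85 + (8−23.54)²/23.54 + (15−7.85)²/7.85 = 109.5516
df = 4
p-value (upper-tail) = 0.00000
At α=0.05: p < α → reject H₀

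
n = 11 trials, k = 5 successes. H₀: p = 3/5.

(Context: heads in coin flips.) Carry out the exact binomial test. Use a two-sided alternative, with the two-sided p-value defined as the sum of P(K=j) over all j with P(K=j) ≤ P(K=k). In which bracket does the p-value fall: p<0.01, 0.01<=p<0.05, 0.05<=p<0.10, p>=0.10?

p-value bracket: p>=0.10

Exact binomial: n=11, k=5, p₀=3/5=0.6000
P(X=j) = C(n,j)·p₀^j·(1−p₀)^(n−j); p = Σ P(X=j) over j with P(X=j) ≤ P(X=5)
p-value (two-sided) = 0.36542
→ bracket: p>=0.10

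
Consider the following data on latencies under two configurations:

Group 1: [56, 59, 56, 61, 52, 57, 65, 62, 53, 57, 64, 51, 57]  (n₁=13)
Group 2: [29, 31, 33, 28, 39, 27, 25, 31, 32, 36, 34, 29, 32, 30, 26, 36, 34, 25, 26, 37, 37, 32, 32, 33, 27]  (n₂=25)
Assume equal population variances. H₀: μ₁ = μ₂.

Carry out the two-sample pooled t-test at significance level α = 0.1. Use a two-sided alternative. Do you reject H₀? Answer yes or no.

reject H₀: yes

x̄₁=57.692, s₁=4.385, n₁=13
x̄₂=31.240, s₂=4.013, n₂=25
s_p² = [12·4.385² + 24·4.013²]/36 = 17.1480
SE = √(s_p²·(1/13+1/25)) = 1.4160
t = (57.692−31.240)/1.4160 = 18.6813
df = 36
p-value (two-sided) = 0.00000
At α=0.1: p < α → reject H₀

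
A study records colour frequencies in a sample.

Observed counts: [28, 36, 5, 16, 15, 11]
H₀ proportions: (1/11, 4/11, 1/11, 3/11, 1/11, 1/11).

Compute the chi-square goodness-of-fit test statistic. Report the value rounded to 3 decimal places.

n = 111; E_i = n·p_i = [10.09, 40.36, 10.09, 30.27, 10.09, 10.09]
χ² = (28−10.09)²/10.09 + (36−40.36)²/40.36 + (5−10.09)²/10.09 + (16−30.27)²/30.27 + (15−10.09)²/10.09 + (11−10.09)²/10.09 = 44.0240
df = 5

test statistic = 44.024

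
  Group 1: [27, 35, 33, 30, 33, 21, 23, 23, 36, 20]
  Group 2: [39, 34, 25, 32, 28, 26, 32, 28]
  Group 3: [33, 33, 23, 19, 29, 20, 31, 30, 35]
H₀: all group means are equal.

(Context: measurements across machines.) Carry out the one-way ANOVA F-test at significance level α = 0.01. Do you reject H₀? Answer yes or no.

reject H₀: no

Group means [28.10, 30.50, 28.11], grand mean 28.815
SSB = Σnᵢ(x̄ᵢ−x̄)² = 32.285; SSW = ΣΣ(x−x̄ᵢ)² = 765.789
MSB = 32.285/2 = 16.1426; MSW = 765.789/24 = 31.9079
F = MSB/MSW = 0.5059
df = (2, 24)
p-value (upper-tail) = 0.60924
At α=0.01: p ≥ α → fail to reject H₀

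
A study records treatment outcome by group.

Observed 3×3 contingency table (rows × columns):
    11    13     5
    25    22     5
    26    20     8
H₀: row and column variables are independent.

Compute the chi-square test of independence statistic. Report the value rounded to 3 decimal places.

Row totals [29, 52, 54], col totals [62, 55, 18], n=135
χ² = (11−13.32)²/13.32 + (13−11.81)²/11.81 + (5−3.87)²/3.87 + (25−23.88)²/23.88 + (22−21.19)²/21.19 + (5−6.93)²/6.93 + (26−24.80)²/24.80 + (20−22.00)²/22.00 + (8−7.20)²/7.20 = 1.8063
df = 4

test statistic = 1.806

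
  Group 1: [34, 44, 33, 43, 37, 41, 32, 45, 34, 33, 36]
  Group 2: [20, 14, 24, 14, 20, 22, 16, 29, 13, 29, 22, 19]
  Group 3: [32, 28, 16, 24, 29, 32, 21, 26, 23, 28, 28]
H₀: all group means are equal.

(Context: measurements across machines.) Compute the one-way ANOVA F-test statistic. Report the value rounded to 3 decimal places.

Group means [37.45, 20.17, 26.09], grand mean 27.676
SSB = Σnᵢ(x̄ᵢ−x̄)² = 1756.138; SSW = ΣΣ(x−x̄ᵢ)² = 793.303
MSB = 1756.138/2 = 878.0691; MSW = 793.303/31 = 25.5904
F = MSB/MSW = 34.3124
df = (2, 31)

test statistic = 34.312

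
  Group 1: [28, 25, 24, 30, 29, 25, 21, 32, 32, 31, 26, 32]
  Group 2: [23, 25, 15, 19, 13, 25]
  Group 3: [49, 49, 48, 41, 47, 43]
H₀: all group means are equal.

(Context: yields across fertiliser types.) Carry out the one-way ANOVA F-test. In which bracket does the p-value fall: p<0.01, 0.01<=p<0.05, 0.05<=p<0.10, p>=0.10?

p-value bracket: p<0.01

Group means [27.92, 20.00, 46.17], grand mean 30.500
SSB = Σnᵢ(x̄ᵢ−x̄)² = 2214.250; SSW = ΣΣ(x−x̄ᵢ)² = 339.750
MSB = 2214.250/2 = 1107.1250; MSW = 339.750/21 = 16.1786
F = MSB/MSW = 68.4316
df = (2, 21)
p-value (upper-tail) = 0.00000
→ bracket: p<0.01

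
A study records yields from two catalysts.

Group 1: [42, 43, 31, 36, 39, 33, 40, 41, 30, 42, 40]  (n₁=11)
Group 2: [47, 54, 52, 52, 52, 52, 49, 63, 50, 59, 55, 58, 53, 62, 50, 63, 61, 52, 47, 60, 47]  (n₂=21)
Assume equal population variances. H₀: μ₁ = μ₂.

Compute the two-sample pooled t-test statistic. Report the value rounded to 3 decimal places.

x̄₁=37.909, s₁=4.657, n₁=11
x̄₂=54.190, s₂=5.372, n₂=21
s_p² = [10·4.657² + 20·5.372²]/30 = 26.4716
SE = √(s_p²·(1/11+1/21)) = 1.9150
t = (37.909−54.190)/1.9150 = -8.5022
df = 30

test statistic = -8.502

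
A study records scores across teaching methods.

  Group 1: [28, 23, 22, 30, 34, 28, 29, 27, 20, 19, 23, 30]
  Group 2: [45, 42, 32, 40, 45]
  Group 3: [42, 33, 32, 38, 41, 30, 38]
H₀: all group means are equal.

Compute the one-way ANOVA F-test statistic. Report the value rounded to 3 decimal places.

Group means [26.08, 40.80, 36.29], grand mean 32.125
SSB = Σnᵢ(x̄ᵢ−x̄)² = 935.480; SSW = ΣΣ(x−x̄ᵢ)² = 477.145
MSB = 935.480/2 = 467.7399; MSW = 477.145/21 = 22.7212
F = MSB/MSW = 20.5861
df = (2, 21)

test statistic = 20.586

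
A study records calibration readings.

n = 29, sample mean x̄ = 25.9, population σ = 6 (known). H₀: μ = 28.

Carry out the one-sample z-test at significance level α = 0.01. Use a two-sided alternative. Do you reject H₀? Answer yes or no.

reject H₀: no

SE = σ/√n = 6/√29 = 1.1142
z = (x̄−μ₀)/SE = (25.9−28)/1.1142 = -1.8848
p-value (two-sided) = 0.05946
At α=0.01: p ≥ α → fail to reject H₀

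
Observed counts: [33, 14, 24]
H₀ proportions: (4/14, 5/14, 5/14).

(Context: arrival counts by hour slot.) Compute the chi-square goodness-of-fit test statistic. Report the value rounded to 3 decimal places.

test statistic = 13.128

n = 71; E_i = n·p_i = [20.29, 25.36, 25.36]
χ² = (33−20.29)²/20.29 + (14−25.36)²/25.36 + (24−25.36)²/25.36 = 13.1282
df = 2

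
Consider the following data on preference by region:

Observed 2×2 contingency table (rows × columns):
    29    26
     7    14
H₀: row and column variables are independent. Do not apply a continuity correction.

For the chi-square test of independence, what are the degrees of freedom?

degrees of freedom = 1

df = (r−1)(c−1) = (2−1)·(2−1) = 1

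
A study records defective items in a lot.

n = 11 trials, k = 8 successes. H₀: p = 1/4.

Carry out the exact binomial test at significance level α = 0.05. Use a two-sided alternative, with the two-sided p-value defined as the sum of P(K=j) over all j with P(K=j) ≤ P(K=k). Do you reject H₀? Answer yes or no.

Exact binomial: n=11, k=8, p₀=1/4=0.2500
P(X=j) = C(n,j)·p₀^j·(1−p₀)^(n−j); p = Σ P(X=j) over j with P(X=j) ≤ P(X=8)
p-value (two-sided) = 0.00119
At α=0.05: p < α → reject H₀

reject H₀: yes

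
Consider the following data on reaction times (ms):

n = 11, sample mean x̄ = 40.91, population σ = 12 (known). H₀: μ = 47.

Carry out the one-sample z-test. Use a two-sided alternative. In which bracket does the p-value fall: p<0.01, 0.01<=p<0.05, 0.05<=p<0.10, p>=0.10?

SE = σ/√n = 12/√11 = 3.6181
z = (x̄−μ₀)/SE = (40.91−47)/3.6181 = -1.6832
p-value (two-sided) = 0.09234
→ bracket: 0.05<=p<0.10

p-value bracket: 0.05<=p<0.10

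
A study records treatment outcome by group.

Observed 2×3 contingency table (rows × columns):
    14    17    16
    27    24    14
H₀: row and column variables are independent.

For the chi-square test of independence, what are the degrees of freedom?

degrees of freedom = 2

df = (r−1)(c−1) = (2−1)·(3−1) = 2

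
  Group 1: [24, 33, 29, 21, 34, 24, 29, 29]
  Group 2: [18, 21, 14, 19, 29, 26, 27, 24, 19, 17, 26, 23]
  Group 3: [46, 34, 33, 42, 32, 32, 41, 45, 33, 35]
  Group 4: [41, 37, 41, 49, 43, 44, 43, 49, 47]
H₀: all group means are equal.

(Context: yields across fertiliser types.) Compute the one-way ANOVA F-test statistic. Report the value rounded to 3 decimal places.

Group means [27.88, 21.92, 37.30, 43.78], grand mean 32.128
SSB = Σnᵢ(x̄ᵢ−x̄)² = 2884.912; SSW = ΣΣ(x−x̄ᵢ)² = 787.447
MSB = 2884.912/3 = 961.6373; MSW = 787.447/35 = 22.4985
F = MSB/MSW = 42.7423
df = (3, 35)

test statistic = 42.742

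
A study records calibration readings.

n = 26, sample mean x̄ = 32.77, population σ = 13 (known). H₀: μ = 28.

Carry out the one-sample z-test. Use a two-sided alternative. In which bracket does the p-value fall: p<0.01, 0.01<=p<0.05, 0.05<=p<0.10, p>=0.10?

SE = σ/√n = 13/√26 = 2.5495
z = (x̄−μ₀)/SE = (32.77−28)/2.5495 = 1.8709
p-value (two-sided) = 0.06135
→ bracket: 0.05<=p<0.10

p-value bracket: 0.05<=p<0.10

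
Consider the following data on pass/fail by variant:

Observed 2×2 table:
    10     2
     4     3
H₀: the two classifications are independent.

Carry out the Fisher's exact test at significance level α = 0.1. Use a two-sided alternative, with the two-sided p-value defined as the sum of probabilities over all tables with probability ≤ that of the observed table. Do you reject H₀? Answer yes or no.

reject H₀: no

Margins: r₁=12, r₂=7, c₁=14, c₂=5, n=19
p_obs = C(12,10)·C(7,4)/C(19,14); sum pmf over tables with pmf ≤ p_obs
p-value (two-sided) = 0.30470
At α=0.1: p ≥ α → fail to reject H₀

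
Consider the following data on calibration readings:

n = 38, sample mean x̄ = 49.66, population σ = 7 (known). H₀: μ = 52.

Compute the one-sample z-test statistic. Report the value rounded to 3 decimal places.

SE = σ/√n = 7/√38 = 1.1355
z = (x̄−μ₀)/SE = (49.66−52)/1.1355 = -2.0607

test statistic = -2.061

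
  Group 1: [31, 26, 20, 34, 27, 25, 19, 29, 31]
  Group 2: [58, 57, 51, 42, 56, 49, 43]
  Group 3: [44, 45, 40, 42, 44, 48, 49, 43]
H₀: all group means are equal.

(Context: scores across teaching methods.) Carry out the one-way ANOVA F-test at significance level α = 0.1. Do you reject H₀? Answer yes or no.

reject H₀: yes

Group means [26.89, 50.86, 44.38], grand mean 39.708
SSB = Σnᵢ(x̄ᵢ−x̄)² = 2523.337; SSW = ΣΣ(x−x̄ᵢ)² = 523.621
MSB = 2523.337/2 = 1261.6687; MSW = 523.621/21 = 24.9343
F = MSB/MSW = 50.5997
df = (2, 21)
p-value (upper-tail) = 0.00000
At α=0.1: p < α → reject H₀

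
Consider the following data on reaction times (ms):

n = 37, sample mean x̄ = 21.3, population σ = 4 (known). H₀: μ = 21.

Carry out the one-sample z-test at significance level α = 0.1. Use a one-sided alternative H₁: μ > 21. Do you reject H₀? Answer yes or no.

SE = σ/√n = 4/√37 = 0.6576
z = (x̄−μ₀)/SE = (21.3−21)/0.6576 = 0.4562
p-value (one-sided, H₁ greater) = 0.32412
At α=0.1: p ≥ α → fail to reject H₀

reject H₀: no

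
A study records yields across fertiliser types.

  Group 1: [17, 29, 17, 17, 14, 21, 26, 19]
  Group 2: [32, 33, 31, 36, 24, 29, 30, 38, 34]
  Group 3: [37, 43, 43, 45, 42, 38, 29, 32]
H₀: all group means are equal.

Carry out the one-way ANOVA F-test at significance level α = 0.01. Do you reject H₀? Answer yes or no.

reject H₀: yes

Group means [20.00, 31.89, 38.62], grand mean 30.240
SSB = Σnᵢ(x̄ᵢ−x̄)² = 1425.796; SSW = ΣΣ(x−x̄ᵢ)² = 546.764
MSB = 1425.796/2 = 712.8981; MSW = 546.764/22 = 24.8529
F = MSB/MSW = 28.6847
df = (2, 22)
p-value (upper-tail) = 0.00000
At α=0.01: p < α → reject H₀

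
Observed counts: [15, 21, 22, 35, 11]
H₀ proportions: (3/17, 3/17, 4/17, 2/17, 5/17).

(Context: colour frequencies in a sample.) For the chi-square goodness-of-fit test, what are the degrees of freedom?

df = k − 1 = 5 − 1 = 4

degrees of freedom = 4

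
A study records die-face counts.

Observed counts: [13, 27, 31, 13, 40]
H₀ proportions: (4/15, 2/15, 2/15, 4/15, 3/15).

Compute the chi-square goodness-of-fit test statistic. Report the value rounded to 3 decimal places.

test statistic = 52.956

n = 124; E_i = n·p_i = [33.07, 16.53, 16.53, 33.07, 24.80]
χ² = (13−33.07)²/33.07 + (27−16.53)²/16.53 + (31−16.53)²/16.53 + (13−33.07)²/33.07 + (40−24.80)²/24.80 = 52.9556
df = 4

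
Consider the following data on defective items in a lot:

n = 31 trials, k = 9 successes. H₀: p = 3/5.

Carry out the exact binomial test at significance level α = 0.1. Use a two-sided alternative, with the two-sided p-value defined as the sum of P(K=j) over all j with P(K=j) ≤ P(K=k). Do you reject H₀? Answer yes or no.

reject H₀: yes

Exact binomial: n=31, k=9, p₀=3/5=0.6000
P(X=j) = C(n,j)·p₀^j·(1−p₀)^(n−j); p = Σ P(X=j) over j with P(X=j) ≤ P(X=9)
p-value (two-sided) = 0.00068
At α=0.1: p < α → reject H₀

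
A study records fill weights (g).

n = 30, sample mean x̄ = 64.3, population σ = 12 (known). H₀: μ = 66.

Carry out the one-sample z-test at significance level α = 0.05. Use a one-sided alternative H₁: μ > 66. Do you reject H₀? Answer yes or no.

SE = σ/√n = 12/√30 = 2.1909
z = (x̄−μ₀)/SE = (64.3−66)/2.1909 = -0.7759
p-value (one-sided, H₁ greater) = 0.78111
At α=0.05: p ≥ α → fail to reject H₀

reject H₀: no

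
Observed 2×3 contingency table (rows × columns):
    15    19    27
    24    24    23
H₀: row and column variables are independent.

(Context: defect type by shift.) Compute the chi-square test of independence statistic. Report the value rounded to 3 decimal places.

Row totals [61, 71], col totals [39, 43, 50], n=132
χ² = (15−18.02)²/18.02 + (19−19.87)²/19.87 + (27−23.11)²/23.11 + (24−20.98)²/20.98 + (24−23.13)²/23.13 + (23−26.89)²/26.89 = 2.2336
df = 2

test statistic = 2.234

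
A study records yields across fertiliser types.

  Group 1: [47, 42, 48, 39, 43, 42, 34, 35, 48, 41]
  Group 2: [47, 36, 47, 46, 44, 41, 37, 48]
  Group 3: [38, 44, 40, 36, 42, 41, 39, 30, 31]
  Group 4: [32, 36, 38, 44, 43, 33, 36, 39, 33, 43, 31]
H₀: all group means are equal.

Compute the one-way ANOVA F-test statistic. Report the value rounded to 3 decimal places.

test statistic = 3.673

Group means [41.90, 43.25, 37.89, 37.09], grand mean 39.842
SSB = Σnᵢ(x̄ᵢ−x̄)² = 252.855; SSW = ΣΣ(x−x̄ᵢ)² = 780.198
MSB = 252.855/3 = 84.2849; MSW = 780.198/34 = 22.9470
F = MSB/MSW = 3.6730
df = (3, 34)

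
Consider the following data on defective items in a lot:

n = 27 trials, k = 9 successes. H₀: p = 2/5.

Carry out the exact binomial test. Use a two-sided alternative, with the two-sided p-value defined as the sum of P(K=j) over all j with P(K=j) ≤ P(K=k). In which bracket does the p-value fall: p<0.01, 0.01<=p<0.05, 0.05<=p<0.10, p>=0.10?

Exact binomial: n=27, k=9, p₀=2/5=0.4000
P(X=j) = C(n,j)·p₀^j·(1−p₀)^(n−j); p = Σ P(X=j) over j with P(X=j) ≤ P(X=9)
p-value (two-sided) = 0.55886
→ bracket: p>=0.10

p-value bracket: p>=0.10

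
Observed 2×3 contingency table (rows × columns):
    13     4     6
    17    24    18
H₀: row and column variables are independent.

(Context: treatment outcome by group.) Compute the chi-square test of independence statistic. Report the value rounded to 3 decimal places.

Row totals [23, 59], col totals [30, 28, 24], n=82
χ² = (13−8.41)²/8.41 + (4−7.85)²/7.85 + (6−6.73)²/6.73 + (17−21.59)²/21.59 + (24−20.15)²/20.15 + (18−17.27)²/17.27 = 6.2114
df = 2

test statistic = 6.211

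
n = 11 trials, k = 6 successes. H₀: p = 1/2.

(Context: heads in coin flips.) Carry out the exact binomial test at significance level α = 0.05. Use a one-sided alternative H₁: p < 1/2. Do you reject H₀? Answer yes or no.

reject H₀: no

Exact binomial: n=11, k=6, p₀=1/2=0.5000
P(X≤6) from Σ C(n,i)·p₀^i·(1−p₀)^(n−i)
p-value (one-sided, H₁ less) = 0.72559
At α=0.05: p ≥ α → fail to reject H₀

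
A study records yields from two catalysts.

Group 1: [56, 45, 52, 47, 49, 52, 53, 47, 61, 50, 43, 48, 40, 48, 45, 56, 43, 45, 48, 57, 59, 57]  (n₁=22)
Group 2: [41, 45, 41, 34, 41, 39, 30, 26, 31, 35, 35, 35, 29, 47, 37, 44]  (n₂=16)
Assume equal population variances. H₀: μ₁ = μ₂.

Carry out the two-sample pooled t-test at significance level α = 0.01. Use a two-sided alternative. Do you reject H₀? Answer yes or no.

reject H₀: yes

x̄₁=50.045, s₁=5.744, n₁=22
x̄₂=36.875, s₂=6.087, n₂=16
s_p² = [21·5.744² + 15·6.087²]/36 = 34.6862
SE = √(s_p²·(1/22+1/16)) = 1.9351
t = (50.045−36.875)/1.9351 = 6.8062
df = 36
p-value (two-sided) = 0.00000
At α=0.01: p < α → reject H₀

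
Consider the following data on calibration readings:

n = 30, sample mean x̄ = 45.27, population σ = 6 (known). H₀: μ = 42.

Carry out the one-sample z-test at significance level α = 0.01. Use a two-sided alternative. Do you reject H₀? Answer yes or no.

reject H₀: yes

SE = σ/√n = 6/√30 = 1.0954
z = (x̄−μ₀)/SE = (45.27−42)/1.0954 = 2.9851
p-value (two-sided) = 0.00283
At α=0.01: p < α → reject H₀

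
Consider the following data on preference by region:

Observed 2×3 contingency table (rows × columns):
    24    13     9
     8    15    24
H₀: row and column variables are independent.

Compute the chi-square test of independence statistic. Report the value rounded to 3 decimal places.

Row totals [46, 47], col totals [32, 28, 33], n=93
χ² = (24−15.83)²/15.83 + (13−13.85)²/13.85 + (9−16.32)²/16.32 + (8−16.17)²/16.17 + (15−14.15)²/14.15 + (24−16.68)²/16.68 = 14.9520
df = 2

test statistic = 14.952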